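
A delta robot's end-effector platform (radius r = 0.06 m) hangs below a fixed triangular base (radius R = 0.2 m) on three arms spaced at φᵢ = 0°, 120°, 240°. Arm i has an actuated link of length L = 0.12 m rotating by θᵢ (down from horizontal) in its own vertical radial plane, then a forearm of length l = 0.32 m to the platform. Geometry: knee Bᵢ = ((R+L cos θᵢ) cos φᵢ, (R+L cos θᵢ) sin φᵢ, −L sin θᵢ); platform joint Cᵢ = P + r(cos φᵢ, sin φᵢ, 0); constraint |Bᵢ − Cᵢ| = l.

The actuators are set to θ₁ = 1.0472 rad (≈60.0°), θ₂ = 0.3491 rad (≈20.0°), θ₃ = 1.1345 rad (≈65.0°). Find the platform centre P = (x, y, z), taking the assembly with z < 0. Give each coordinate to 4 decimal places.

arm 1 at φ=0.0°: (R−r)+L cos θ1 = 0.2000;  S1 = (0.2000, 0.0000, -0.1039)
arm 2 at φ=120.0°: (R−r)+L cos θ2 = 0.2528;  S2 = (-0.1264, 0.2189, -0.0410)
S3 = (0.1907·cos240.0°, 0.1907·sin240.0°, -0.1088) = (-0.0954, -0.1652, -0.1088)
|S₂|²−|S₁|² = 0.0148;  |S₃|²−|S₁|² = -0.0026
plane₁₂: -0.6528x+0.4378y+0.1258z = 0.0148
Cramer: x(z) = -0.0079+0.0787z;  y(z) = 0.0220-0.1700z
sphere 1 gives Az²+Bz+C=0 with A=1.0351, B=0.1677, C=-0.0479;  B²−4AC=0.2264;  roots -0.3109, 0.1489;  negative root z = -0.3109
x = -0.0323, y = 0.0748

(-0.0323, 0.0748, -0.3109)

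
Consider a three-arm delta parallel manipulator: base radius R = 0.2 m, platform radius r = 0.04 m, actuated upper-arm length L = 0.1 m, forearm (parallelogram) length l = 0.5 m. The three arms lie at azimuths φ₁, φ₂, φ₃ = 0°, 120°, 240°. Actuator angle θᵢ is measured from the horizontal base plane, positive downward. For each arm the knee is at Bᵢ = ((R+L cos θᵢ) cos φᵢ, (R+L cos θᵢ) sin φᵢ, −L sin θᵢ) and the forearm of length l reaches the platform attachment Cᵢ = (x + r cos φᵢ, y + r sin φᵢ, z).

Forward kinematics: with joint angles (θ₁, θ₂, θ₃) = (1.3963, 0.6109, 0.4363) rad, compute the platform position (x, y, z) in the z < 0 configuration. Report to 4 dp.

φ1=0.0°: virtual centre (0.1774, 0.0000, -0.0985), radius l
arm 2 at φ=120.0°: ρ2 = 0.2419;  centre 2 = (-0.1210, 0.2095, -0.0574)
φ3=240.0°: virtual centre (-0.1253, -0.2171, -0.0423), radius l
subtract pairs → two planes through P
linear system: -0.5966x+0.4190y = 0.0207−0.0822z; -0.6054x+-0.4341y = 0.0234−0.1124z
det = 0.5127;  x = -0.0367+0.1615z,  y = -0.0029+0.0338z
into |P−centre ₁|² = l²: 1.0272z² + 0.1276z + -0.1945 = 0;  Δ = 0.8154;  z = -0.5017 or 0.3774 → z<0 root = -0.5017
x = -0.1177, y = -0.0198

(-0.1177, -0.0198, -0.5017)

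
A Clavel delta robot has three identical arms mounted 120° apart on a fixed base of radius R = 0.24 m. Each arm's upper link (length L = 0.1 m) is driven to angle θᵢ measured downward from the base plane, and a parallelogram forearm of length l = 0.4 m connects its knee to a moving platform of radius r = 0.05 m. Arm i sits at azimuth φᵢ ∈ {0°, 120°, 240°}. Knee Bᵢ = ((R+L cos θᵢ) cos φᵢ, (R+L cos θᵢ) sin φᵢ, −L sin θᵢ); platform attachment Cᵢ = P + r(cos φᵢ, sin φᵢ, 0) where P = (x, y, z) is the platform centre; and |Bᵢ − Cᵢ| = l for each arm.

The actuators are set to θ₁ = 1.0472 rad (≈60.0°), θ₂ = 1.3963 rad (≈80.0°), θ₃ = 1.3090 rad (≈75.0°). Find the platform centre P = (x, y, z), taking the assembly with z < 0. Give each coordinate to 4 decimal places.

(0.0292, -0.0070, -0.4264)

arm 1 at φ=0.0°: e+L cos θ1 = 0.2400;  S1 = (0.2400, 0.0000, -0.0866)
S2 = (0.2074·cos120.0°, 0.2074·sin120.0°, -0.0985) = (-0.1037, 0.1796, -0.0985)
arm 3 at φ=240.0°: e+L cos θ3 = 0.2159;  S3 = (-0.1079, -0.1870, -0.0966)
|S₂|²−|S₁|² = -0.0124;  |S₃|²−|S₁|² = -0.0092
[-0.6874 0.3592 -0.0238]·P = -0.0124;  [-0.6959 -0.3739 -0.0200]·P = -0.0092
det = 0.5069;  x = 0.0156+-0.0317z,  y = -0.0046+0.0055z
sphere 1 gives Az²+Bz+C=0 with A=1.0010, B=0.1874, C=-0.1021;  B²−4AC=0.4441;  roots -0.4264, 0.2393;  negative root z = -0.4264
x = 0.0292, y = -0.0070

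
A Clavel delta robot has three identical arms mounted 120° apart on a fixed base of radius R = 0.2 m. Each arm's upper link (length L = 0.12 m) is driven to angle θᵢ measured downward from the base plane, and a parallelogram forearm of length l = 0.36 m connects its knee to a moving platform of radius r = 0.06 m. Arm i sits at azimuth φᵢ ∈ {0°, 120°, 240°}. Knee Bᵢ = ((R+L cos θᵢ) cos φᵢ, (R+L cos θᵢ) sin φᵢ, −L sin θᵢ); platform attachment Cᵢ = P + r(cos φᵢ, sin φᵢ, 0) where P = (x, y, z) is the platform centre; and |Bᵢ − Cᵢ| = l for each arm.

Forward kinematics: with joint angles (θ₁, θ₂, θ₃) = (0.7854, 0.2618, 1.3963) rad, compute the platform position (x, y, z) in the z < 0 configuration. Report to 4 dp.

arm 1 at φ=0.0°: e+L cos θ1 = 0.2249;  O1 = (0.2249, 0.0000, -0.0849)
φ2=120.0°: virtual centre (-0.1280, 0.2216, -0.0311), radius l
arm 3 at φ=240.0°: e+L cos θ3 = 0.1608;  O3 = (-0.0804, -0.1393, -0.1182)
eliminate P² terms by subtracting sphere 1 from 2 and 3
plane₁₂: -0.7056x+0.4433y+0.1076z = 0.0087
Cramer: x(z) = 0.0118+0.0009z;  y(z) = 0.0384-0.2413z
into |P−O₁|² = l²: 1.0582z² + 0.1508z + -0.0755 = 0;  Δ = 0.3425;  z = -0.3478 or 0.2053 → z<0 root = -0.3478
x = 0.0115, y = 0.1223

(0.0115, 0.1223, -0.3478)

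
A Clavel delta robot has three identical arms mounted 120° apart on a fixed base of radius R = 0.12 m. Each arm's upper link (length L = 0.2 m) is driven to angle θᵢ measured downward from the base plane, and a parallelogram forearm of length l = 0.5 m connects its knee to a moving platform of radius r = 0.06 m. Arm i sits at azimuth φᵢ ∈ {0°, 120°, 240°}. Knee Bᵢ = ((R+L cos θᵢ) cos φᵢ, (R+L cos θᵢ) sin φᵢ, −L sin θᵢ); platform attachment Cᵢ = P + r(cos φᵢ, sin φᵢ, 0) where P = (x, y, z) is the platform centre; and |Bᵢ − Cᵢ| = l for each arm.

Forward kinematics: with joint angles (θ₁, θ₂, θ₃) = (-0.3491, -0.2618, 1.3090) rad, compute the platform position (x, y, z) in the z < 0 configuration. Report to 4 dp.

(0.1982, 0.3160, -0.3159)

arm 1 at φ=0.0°: e+L cos θ1 = 0.2479;  O1 = (0.2479, 0.0000, 0.0684)
φ2=120.0°: virtual centre (-0.1266, 0.2193, 0.0518), radius l
O3 = (0.1118·cos240.0°, 0.1118·sin240.0°, -0.1932) = (-0.0559, -0.0968, -0.1932)
eliminate P² terms by subtracting sphere 1 from 2 and 3
plane₁₂: -0.7491x+0.4385y+-0.0333z = 0.0006
Cramer: x(z) = 0.0171-0.5733z;  y(z) = 0.0307-0.9033z
sphere 1 gives Az²+Bz+C=0 with A=2.1445, B=0.0724, C=-0.1911;  B²−4AC=1.6446;  roots -0.3159, 0.2821;  negative root z = -0.3159
x = 0.1982, y = 0.3160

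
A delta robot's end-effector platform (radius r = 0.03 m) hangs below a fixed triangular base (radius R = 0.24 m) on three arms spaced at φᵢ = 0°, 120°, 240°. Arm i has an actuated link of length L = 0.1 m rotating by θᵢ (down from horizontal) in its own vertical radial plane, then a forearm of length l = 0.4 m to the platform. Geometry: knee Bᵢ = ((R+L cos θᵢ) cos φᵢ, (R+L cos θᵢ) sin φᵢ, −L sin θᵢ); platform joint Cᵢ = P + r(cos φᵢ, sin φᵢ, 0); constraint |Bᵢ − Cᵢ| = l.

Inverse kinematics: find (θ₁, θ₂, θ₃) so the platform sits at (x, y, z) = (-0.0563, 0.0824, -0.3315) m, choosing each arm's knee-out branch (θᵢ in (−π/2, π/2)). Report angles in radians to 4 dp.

rotate P by −φ1: (-0.0563, 0.0824, -0.3315)
  A cos θ + B sin θ = C:  0.2663·cos θ + -0.3315·sin θ = -0.1880
  √(A²+B²)=0.4252;  θ1 = -0.8940+2.0287 ≈ 1.1347
arm 2 (φ=120.0°): x'=0.0995, y'=0.0076
  A=0.1105, B=-0.3315, C=(l²−L²−A²−y'²−z²)/(2L)=0.1392
  √(A²+B²)=0.3494;  θ2 = -1.2491+1.1610 ≈ -0.0881
φ3=240.0° → target in arm frame (-0.0432, -0.0900)
  e−x'=0.2532;  (l²−L²−(e−x')²−y'²−z²)/2L = -0.1605
  γ=atan2(-0.3315,0.2532)=-0.9185;  ψ=arccos(-0.3848)=1.9657;  θ3=γ+ψ≈1.0472

θ₁ = 1.1347, θ₂ = -0.0881, θ₃ = 1.0472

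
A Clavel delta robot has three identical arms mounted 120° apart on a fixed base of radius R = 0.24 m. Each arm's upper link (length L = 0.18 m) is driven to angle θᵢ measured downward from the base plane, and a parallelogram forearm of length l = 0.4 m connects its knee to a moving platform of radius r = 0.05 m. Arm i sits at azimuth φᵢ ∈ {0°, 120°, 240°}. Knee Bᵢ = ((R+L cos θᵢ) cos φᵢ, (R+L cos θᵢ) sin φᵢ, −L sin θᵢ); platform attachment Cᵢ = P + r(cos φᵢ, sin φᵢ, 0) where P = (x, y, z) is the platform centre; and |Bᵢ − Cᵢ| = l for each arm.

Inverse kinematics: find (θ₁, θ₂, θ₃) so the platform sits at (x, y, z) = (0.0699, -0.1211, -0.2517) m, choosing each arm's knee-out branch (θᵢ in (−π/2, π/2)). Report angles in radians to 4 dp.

θ₁ = 0.0874, θ₂ = 1.2217, θ₃ = 0.0872

arm 1 (φ=0.0°): x'=0.0699, y'=-0.1211
  e−x'=0.1201;  (l²−L²−(e−x')²−y'²−z²)/2L = 0.0977
  θ1 = atan2(B,A) + arccos(C/0.2789) = 0.0874
φ2=120.0° → target in arm frame (-0.1398, 0.0000)
  A=0.3298, B=-0.2517, C=(l²−L²−A²−y'²−z²)/(2L)=-0.1237
  √(A²+B²)=0.4149;  θ2 = -0.6519+1.8736 ≈ 1.2217
arm 3 (φ=240.0°): x'=0.0699, y'=0.1211
  A=0.1201, B=-0.2517, C=(l²−L²−A²−y'²−z²)/(2L)=0.0977
  √(A²+B²)=0.2789;  θ3 = -1.1257+1.2129 ≈ 0.0872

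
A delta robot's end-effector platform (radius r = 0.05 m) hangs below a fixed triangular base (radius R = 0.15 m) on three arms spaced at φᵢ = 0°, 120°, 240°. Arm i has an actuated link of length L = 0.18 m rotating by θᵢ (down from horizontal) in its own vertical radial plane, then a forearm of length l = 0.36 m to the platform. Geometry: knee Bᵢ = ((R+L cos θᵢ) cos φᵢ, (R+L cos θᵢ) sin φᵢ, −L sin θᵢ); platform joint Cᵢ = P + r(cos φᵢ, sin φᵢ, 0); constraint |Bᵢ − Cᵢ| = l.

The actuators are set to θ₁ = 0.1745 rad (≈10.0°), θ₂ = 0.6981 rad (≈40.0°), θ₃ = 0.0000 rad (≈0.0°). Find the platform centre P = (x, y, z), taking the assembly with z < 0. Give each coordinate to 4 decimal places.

centre 1 = (0.2773·cos0.0°, 0.2773·sin0.0°, -0.0313) = (0.2773, 0.0000, -0.0313)
centre 2 = (0.2379·cos120.0°, 0.2379·sin120.0°, -0.1157) = (-0.1189, 0.2060, -0.1157)
φ3=240.0°: virtual centre (-0.1400, -0.2425, 0.0000), radius l
|centre ₂|²−|centre ₁|² = -0.0079;  |centre ₃|²−|centre ₁|² = 0.0005
linear system: -0.7924x+0.4120y = -0.0079−-0.1689z; -0.8345x+-0.4850y = 0.0005−0.0625z
det = 0.7282;  x = 0.0049+-0.0771z,  y = -0.0096+0.2616z
sphere 1 gives Az²+Bz+C=0 with A=1.0744, B=0.0995, C=-0.0544;  B²−4AC=0.2435;  roots -0.2760, 0.1834;  negative root z = -0.2760
x = 0.0262, y = -0.0818

(0.0262, -0.0818, -0.2760)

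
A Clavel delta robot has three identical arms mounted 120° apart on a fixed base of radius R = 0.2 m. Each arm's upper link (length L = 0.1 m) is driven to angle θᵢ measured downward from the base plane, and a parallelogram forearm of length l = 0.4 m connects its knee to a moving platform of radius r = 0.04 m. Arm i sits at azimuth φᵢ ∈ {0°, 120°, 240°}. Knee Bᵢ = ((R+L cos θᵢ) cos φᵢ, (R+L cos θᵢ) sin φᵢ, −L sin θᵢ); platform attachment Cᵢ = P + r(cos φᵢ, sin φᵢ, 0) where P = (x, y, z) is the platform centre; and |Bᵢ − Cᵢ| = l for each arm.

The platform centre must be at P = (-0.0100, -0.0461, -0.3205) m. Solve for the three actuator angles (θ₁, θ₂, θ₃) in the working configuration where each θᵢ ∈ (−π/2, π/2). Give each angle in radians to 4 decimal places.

rotate P by −φ1: (-0.0100, -0.0461, -0.3205)
  A cos θ + B sin θ = C:  0.1700·cos θ + -0.3205·sin θ = 0.0813
  √(A²+B²)=0.3628;  θ1 = -1.0831+1.3449 ≈ 0.2618
rotate P by −φ2: (-0.0349, 0.0317, -0.3205)
  A=0.1949, B=-0.3205, C=(l²−L²−A²−y'²−z²)/(2L)=0.0414
  γ=atan2(-0.3205,0.1949)=-1.0244;  ψ=arccos(0.1104)=1.4602;  θ2=γ+ψ≈0.4358
arm 3 (φ=240.0°): x'=0.0449, y'=0.0144
  A cos θ + B sin θ = C:  0.1151·cos θ + -0.3205·sin θ = 0.1692
  θ3 = atan2(B,A) + arccos(C/0.3405) = -0.1751

θ₁ = 0.2618, θ₂ = 0.4358, θ₃ = -0.1751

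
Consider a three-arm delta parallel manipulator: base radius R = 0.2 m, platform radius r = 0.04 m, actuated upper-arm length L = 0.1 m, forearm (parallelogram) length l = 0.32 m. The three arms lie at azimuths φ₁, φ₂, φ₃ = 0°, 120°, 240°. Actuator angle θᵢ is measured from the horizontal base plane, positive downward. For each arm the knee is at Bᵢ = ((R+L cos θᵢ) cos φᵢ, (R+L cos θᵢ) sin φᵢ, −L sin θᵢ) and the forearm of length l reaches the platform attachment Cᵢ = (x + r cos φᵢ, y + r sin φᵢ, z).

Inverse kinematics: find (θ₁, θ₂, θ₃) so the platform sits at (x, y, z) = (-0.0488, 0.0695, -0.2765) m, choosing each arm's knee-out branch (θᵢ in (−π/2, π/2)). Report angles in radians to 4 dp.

θ₁ = 1.1346, θ₂ = 0.0873, θ₃ = 1.0473

arm 1 (φ=0.0°): x'=-0.0488, y'=0.0695
  A cos θ + B sin θ = C:  0.2088·cos θ + -0.2765·sin θ = -0.1624
  γ=atan2(-0.2765,0.2088)=-0.9240;  ψ=arccos(-0.4687)=2.0586;  θ1=γ+ψ≈1.1346
φ2=120.0° → target in arm frame (0.0846, 0.0075)
  e−x'=0.0754;  (l²−L²−(e−x')²−y'²−z²)/2L = 0.0510
  θ2 = atan2(B,A) + arccos(C/0.2866) = 0.0873
φ3=240.0° → target in arm frame (-0.0358, -0.0770)
  A=0.1958, B=-0.2765, C=(l²−L²−A²−y'²−z²)/(2L)=-0.1416
  √(A²+B²)=0.3388;  θ3 = -0.9547+2.0019 ≈ 1.0473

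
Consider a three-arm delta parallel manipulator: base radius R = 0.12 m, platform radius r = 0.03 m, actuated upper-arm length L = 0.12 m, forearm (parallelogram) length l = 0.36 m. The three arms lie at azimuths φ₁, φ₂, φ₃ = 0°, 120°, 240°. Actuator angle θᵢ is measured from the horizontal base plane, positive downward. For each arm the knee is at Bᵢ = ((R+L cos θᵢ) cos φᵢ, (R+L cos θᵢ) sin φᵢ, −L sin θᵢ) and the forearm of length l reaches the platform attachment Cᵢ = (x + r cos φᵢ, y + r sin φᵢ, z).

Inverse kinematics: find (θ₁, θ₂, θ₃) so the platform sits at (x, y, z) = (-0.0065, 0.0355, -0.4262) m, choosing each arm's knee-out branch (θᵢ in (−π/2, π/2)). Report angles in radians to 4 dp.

rotate P by −φ1: (-0.0065, 0.0355, -0.4262)
  A cos θ + B sin θ = C:  0.0965·cos θ + -0.4262·sin θ = -0.3209
  γ=atan2(-0.4262,0.0965)=-1.3481;  ψ=arccos(-0.7344)=2.3955;  θ1=γ+ψ≈1.0474
φ2=120.0° → target in arm frame (0.0340, -0.0121)
  A=0.0560, B=-0.4262, C=(l²−L²−A²−y'²−z²)/(2L)=-0.2905
  γ=atan2(-0.4262,0.0560)=-1.4401;  ψ=arccos(-0.6759)=2.3130;  θ2=γ+ψ≈0.8728
φ3=240.0° → target in arm frame (-0.0275, -0.0234)
  A=0.1175, B=-0.4262, C=(l²−L²−A²−y'²−z²)/(2L)=-0.3367
  θ3 = atan2(B,A) + arccos(C/0.4421) = 1.1346

θ₁ = 1.0474, θ₂ = 0.8728, θ₃ = 1.1346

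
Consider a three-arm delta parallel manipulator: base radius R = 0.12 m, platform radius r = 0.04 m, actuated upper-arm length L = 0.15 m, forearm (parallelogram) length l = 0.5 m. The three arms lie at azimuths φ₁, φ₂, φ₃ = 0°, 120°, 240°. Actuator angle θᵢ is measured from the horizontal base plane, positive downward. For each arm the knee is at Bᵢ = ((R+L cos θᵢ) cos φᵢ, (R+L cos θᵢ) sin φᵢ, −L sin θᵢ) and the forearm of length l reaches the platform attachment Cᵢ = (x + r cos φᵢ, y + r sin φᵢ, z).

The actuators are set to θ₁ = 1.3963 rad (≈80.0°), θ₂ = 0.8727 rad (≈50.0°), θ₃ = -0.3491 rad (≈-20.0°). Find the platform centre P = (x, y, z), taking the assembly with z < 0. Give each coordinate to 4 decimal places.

(-0.2580, -0.1996, -0.4264)

arm 1 at φ=0.0°: (R−r)+L cos θ1 = 0.1060;  centre 1 = (0.1060, 0.0000, -0.1477)
centre 2 = (0.1764·cos120.0°, 0.1764·sin120.0°, -0.1149) = (-0.0882, 0.1528, -0.1149)
arm 3 at φ=240.0°: (R−r)+L cos θ3 = 0.2210;  centre 3 = (-0.1105, -0.1914, 0.0513)
eliminate P² terms by subtracting sphere 1 from 2 and 3
[-0.3885 0.3056 0.0656]·P = 0.0113;  [-0.4330 -0.3827 0.3981]·P = 0.0184
Cramer: x(z) = -0.0353+0.5222z;  y(z) = -0.0081+0.4492z
into |P−centre ₁|² = l²: 1.4745z² + 0.1405z + -0.2081 = 0;  Δ = 1.2473;  z = -0.4264 or 0.3311 → z<0 root = -0.4264
x = -0.2580, y = -0.1996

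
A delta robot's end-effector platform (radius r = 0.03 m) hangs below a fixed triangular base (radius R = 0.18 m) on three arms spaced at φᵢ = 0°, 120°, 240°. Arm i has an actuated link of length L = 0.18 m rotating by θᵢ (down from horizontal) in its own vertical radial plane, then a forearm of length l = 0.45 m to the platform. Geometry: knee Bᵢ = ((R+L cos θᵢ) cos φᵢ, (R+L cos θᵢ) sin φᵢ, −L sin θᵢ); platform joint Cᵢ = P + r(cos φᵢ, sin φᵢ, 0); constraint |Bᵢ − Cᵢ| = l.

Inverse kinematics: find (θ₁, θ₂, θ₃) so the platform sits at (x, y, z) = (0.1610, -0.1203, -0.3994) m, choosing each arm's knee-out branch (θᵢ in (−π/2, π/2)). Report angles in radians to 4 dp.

φ1=0.0° → target in arm frame (0.1610, -0.1203)
  e−x'=-0.0110;  (l²−L²−(e−x')²−y'²−z²)/2L = -0.0111
  γ=atan2(-0.3994,-0.0110)=-1.5983;  ψ=arccos(-0.0279)=1.5987;  θ1=γ+ψ≈0.0004
φ2=120.0° → target in arm frame (-0.1847, -0.0793)
  e−x'=0.3347;  (l²−L²−(e−x')²−y'²−z²)/2L = -0.2992
  √(A²+B²)=0.5211;  θ2 = -0.8733+2.1824 ≈ 1.3091
φ3=240.0° → target in arm frame (0.0237, 0.1996)
  A cos θ + B sin θ = C:  0.1263·cos θ + -0.3994·sin θ = -0.1256
  θ3 = atan2(B,A) + arccos(C/0.4189) = 0.6108

θ₁ = 0.0004, θ₂ = 1.3091, θ₃ = 0.6108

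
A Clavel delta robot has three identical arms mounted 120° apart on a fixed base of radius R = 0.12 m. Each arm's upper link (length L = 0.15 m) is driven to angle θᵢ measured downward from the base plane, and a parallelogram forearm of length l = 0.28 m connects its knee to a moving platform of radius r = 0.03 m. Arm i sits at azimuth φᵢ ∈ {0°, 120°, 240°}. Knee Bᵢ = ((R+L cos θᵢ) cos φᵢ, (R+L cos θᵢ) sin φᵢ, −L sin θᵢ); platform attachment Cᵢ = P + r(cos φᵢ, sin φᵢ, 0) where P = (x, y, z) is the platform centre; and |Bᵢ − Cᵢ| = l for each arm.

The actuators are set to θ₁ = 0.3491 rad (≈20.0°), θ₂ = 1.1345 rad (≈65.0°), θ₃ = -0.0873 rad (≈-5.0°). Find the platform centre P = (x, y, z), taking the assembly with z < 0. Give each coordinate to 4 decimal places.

(0.0290, -0.1168, -0.2062)

φ1=0.0°: virtual centre (0.2310, 0.0000, -0.0513), radius l
centre 2 = (0.1534·cos120.0°, 0.1534·sin120.0°, -0.1359) = (-0.0767, 0.1328, -0.1359)
centre 3 = (0.2394·cos240.0°, 0.2394·sin240.0°, 0.0131) = (-0.1197, -0.2074, 0.0131)
eliminate P² terms by subtracting sphere 1 from 2 and 3
plane₁₂: -0.6153x+0.2657y+-0.1693z = -0.0140
Cramer: x(z) = 0.0122-0.0815z;  y(z) = -0.0243+0.4484z
into |P−centre ₁|² = l²: 1.2077z² + 0.1165z + -0.0273 = 0;  Δ = 0.1456;  z = -0.2062 or 0.1097 → z<0 root = -0.2062
x = 0.0290, y = -0.1168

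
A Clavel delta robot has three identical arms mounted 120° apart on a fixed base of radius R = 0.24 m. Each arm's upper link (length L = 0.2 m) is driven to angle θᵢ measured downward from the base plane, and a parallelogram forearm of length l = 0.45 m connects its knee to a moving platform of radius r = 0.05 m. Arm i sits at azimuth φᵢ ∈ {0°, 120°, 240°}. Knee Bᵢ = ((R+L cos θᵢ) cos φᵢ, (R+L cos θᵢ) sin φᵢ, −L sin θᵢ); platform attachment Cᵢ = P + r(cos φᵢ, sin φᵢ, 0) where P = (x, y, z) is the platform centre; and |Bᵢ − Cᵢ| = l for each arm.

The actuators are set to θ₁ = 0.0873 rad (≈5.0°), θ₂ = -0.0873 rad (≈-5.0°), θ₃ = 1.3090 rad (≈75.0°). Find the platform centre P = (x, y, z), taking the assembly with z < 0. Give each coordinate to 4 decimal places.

S1 = (0.3892·cos0.0°, 0.3892·sin0.0°, -0.0174) = (0.3892, 0.0000, -0.0174)
S2 = (0.3892·cos120.0°, 0.3892·sin120.0°, 0.0174) = (-0.1946, 0.3371, 0.0174)
φ3=240.0°: virtual centre (-0.1209, -0.2094, -0.1932), radius l
subtract pairs → two planes through P
linear system: -1.1677x+0.6742y = 0.0000−0.0698z; -1.0202x+-0.4187y = -0.0560−-0.3515z
Cramer: x(z) = 0.0321-0.1765z;  y(z) = 0.0556-0.4093z
into |P−S₁|² = l²: 1.1987z² + 0.1155z + -0.0716 = 0;  Δ = 0.3564;  z = -0.2972 or 0.2009 → z<0 root = -0.2972
x = 0.0846, y = 0.1772

(0.0846, 0.1772, -0.2972)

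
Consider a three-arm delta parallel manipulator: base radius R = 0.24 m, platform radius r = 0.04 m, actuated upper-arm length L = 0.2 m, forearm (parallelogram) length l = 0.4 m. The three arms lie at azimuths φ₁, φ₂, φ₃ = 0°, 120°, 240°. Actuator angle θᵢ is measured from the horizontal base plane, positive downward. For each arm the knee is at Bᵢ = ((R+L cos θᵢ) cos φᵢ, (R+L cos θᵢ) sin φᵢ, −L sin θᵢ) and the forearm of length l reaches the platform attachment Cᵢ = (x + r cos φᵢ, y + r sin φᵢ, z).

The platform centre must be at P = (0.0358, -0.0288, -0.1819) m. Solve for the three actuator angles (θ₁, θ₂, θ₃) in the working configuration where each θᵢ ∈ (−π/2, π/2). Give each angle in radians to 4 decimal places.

φ1=0.0° → target in arm frame (0.0358, -0.0288)
  A=0.1642, B=-0.1819, C=(l²−L²−A²−y'²−z²)/(2L)=0.1478
  θ1 = atan2(B,A) + arccos(C/0.2450) = 0.0868
rotate P by −φ2: (-0.0428, -0.0166, -0.1819)
  e−x'=0.2428;  (l²−L²−(e−x')²−y'²−z²)/2L = 0.0692
  γ=atan2(-0.1819,0.2428)=-0.6429;  ψ=arccos(0.2279)=1.3408;  θ2=γ+ψ≈0.6979
arm 3 (φ=240.0°): x'=0.0070, y'=0.0454
  e−x'=0.1930;  (l²−L²−(e−x')²−y'²−z²)/2L = 0.1190
  γ=atan2(-0.1819,0.1930)=-0.7559;  ψ=arccos(0.4489)=1.1052;  θ3=γ+ψ≈0.3493

θ₁ = 0.0868, θ₂ = 0.6979, θ₃ = 0.3493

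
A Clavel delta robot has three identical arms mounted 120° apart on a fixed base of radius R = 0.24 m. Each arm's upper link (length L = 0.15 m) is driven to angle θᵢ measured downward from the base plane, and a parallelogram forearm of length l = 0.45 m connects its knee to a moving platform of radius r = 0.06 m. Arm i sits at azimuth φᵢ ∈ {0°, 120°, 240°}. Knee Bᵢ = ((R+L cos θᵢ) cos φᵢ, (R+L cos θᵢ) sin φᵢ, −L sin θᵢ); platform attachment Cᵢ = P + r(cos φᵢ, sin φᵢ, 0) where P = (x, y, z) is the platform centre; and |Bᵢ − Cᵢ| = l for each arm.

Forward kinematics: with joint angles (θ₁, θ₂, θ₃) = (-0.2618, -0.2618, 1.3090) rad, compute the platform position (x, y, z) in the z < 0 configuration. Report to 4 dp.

φ1=0.0°: virtual centre (0.3249, 0.0000, 0.0388), radius l
O2 = (0.3249·cos120.0°, 0.3249·sin120.0°, 0.0388) = (-0.1624, 0.2814, 0.0388)
arm 3 at φ=240.0°: ρ3 = 0.2188;  O3 = (-0.1094, -0.1895, -0.1449)
eliminate P² terms by subtracting sphere 1 from 2 and 3
[-0.9747 0.5627 0.0000]·P = 0.0000;  [-0.8686 -0.3790 -0.3674]·P = -0.0382
det = 0.8582;  x = 0.0250+-0.2409z,  y = 0.0434+-0.4173z
sphere 1 gives Az²+Bz+C=0 with A=1.2322, B=0.0306, C=-0.1092;  B²−4AC=0.5392;  roots -0.3104, 0.2855;  negative root z = -0.3104
x = 0.0998, y = 0.1729

(0.0998, 0.1729, -0.3104)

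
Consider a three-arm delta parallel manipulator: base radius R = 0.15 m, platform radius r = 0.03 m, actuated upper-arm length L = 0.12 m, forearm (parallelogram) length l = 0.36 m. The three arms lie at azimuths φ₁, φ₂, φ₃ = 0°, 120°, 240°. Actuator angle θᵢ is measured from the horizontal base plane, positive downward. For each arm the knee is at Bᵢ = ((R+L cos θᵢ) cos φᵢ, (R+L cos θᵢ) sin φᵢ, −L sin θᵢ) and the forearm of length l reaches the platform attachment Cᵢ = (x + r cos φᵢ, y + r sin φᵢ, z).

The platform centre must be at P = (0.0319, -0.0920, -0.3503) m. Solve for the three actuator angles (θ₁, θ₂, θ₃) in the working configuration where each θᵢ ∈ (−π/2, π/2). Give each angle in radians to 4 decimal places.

θ₁ = 0.5237, θ₂ = 1.1347, θ₃ = 0.3495

φ1=0.0° → target in arm frame (0.0319, -0.0920)
  A cos θ + B sin θ = C:  0.0881·cos θ + -0.3503·sin θ = -0.0989
  γ=atan2(-0.3503,0.0881)=-1.3244;  ψ=arccos(-0.2738)=1.8481;  θ1=γ+ψ≈0.5237
arm 2 (φ=120.0°): x'=-0.0956, y'=0.0184
  e−x'=0.2156;  (l²−L²−(e−x')²−y'²−z²)/2L = -0.2264
  γ=atan2(-0.3503,0.2156)=-1.0190;  ψ=arccos(-0.5504)=2.1537;  θ2=γ+ψ≈1.1347
rotate P by −φ3: (0.0637, 0.0736, -0.3503)
  e−x'=0.0563;  (l²−L²−(e−x')²−y'²−z²)/2L = -0.0671
  γ=atan2(-0.3503,0.0563)=-1.4115;  ψ=arccos(-0.1891)=1.7610;  θ3=γ+ψ≈0.3495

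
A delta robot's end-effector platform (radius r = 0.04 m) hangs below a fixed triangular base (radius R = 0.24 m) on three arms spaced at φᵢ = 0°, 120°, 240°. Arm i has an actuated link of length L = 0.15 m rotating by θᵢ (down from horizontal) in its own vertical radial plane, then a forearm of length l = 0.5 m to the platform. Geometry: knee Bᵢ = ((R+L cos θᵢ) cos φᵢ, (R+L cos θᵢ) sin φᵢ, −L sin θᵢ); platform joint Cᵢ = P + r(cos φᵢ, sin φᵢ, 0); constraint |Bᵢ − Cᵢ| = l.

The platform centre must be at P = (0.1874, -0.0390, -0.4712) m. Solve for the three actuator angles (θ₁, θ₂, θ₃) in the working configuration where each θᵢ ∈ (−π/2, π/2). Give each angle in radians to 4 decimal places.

φ1=0.0° → target in arm frame (0.1874, -0.0390)
  e−x'=0.0126;  (l²−L²−(e−x')²−y'²−z²)/2L = 0.0126
  θ1 = atan2(B,A) + arccos(C/0.4714) = -0.0001
arm 2 (φ=120.0°): x'=-0.1275, y'=-0.1428
  A cos θ + B sin θ = C:  0.3275·cos θ + -0.4712·sin θ = -0.4072
  γ=atan2(-0.4712,0.3275)=-0.9634;  ψ=arccos(-0.7096)=2.3598;  θ2=γ+ψ≈1.3963
rotate P by −φ3: (-0.0599, 0.1818, -0.4712)
  A=0.2599, B=-0.4712, C=(l²−L²−A²−y'²−z²)/(2L)=-0.3171
  θ3 = atan2(B,A) + arccos(C/0.5381) = 1.1343

θ₁ = -0.0001, θ₂ = 1.3963, θ₃ = 1.1343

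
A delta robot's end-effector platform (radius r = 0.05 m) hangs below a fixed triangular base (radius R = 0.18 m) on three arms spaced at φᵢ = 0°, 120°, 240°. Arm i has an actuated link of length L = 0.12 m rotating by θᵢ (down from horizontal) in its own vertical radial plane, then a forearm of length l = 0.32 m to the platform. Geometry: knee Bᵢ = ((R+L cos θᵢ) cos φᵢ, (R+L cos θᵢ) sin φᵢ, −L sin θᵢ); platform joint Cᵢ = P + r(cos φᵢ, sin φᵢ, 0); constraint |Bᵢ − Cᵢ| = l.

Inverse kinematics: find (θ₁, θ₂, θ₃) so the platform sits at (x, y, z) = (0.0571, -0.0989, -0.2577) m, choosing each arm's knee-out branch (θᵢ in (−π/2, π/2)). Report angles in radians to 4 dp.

φ1=0.0° → target in arm frame (0.0571, -0.0989)
  A cos θ + B sin θ = C:  0.0729·cos θ + -0.2577·sin θ = 0.0271
  γ=atan2(-0.2577,0.0729)=-1.2951;  ψ=arccos(0.1011)=1.4696;  θ1=γ+ψ≈0.1745
φ2=120.0° → target in arm frame (-0.1142, 0.0000)
  A=0.2442, B=-0.2577, C=(l²−L²−A²−y'²−z²)/(2L)=-0.1585
  γ=atan2(-0.2577,0.2442)=-0.8123;  ψ=arccos(-0.4465)=2.0336;  θ2=γ+ψ≈1.2213
arm 3 (φ=240.0°): x'=0.0571, y'=0.0989
  e−x'=0.0729;  (l²−L²−(e−x')²−y'²−z²)/2L = 0.0271
  θ3 = atan2(B,A) + arccos(C/0.2678) = 0.1745

θ₁ = 0.1745, θ₂ = 1.2213, θ₃ = 0.1745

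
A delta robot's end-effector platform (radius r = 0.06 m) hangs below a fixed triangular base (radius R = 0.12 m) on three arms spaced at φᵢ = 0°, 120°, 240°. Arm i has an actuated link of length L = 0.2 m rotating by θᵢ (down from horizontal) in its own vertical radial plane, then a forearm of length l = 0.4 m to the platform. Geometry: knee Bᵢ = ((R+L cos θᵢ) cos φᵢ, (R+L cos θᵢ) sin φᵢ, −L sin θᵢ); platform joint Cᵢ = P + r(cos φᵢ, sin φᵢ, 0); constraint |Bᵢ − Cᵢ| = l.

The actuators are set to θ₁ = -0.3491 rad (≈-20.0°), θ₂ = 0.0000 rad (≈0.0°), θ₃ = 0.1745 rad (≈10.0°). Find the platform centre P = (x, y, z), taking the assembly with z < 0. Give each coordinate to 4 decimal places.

S1 = (0.2479·cos0.0°, 0.2479·sin0.0°, 0.0684) = (0.2479, 0.0000, 0.0684)
S2 = (0.2600·cos120.0°, 0.2600·sin120.0°, 0.0000) = (-0.1300, 0.2252, 0.0000)
S3 = (0.2570·cos240.0°, 0.2570·sin240.0°, -0.0347) = (-0.1285, -0.2225, -0.0347)
eliminate P² terms by subtracting sphere 1 from 2 and 3
linear system: -0.7559x+0.4503y = 0.0014−-0.1368z; -0.7528x+-0.4451y = 0.0011−-0.2063z
Cramer: x(z) = -0.0017-0.2277z;  y(z) = 0.0004-0.0783z
sphere 1 gives Az²+Bz+C=0 with A=1.0580, B=-0.0232, C=-0.0930;  B²−4AC=0.3942;  roots -0.2857, 0.3077;  negative root z = -0.2857
x = 0.0634, y = 0.0228

(0.0634, 0.0228, -0.2857)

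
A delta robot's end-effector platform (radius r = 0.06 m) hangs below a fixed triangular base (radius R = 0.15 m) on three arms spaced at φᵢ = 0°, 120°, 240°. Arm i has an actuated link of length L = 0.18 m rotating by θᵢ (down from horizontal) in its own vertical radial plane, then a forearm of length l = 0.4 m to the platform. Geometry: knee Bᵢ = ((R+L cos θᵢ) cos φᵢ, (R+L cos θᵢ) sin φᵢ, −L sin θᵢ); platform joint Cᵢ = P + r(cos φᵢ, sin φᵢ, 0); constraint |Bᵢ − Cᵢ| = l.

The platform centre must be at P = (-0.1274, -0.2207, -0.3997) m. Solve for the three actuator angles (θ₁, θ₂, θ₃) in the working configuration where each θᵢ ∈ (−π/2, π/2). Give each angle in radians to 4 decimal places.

θ₁ = 1.3964, θ₂ = 1.3965, θ₃ = -0.0001

rotate P by −φ1: (-0.1274, -0.2207, -0.3997)
  A=0.2174, B=-0.3997, C=(l²−L²−A²−y'²−z²)/(2L)=-0.3559
  θ1 = atan2(B,A) + arccos(C/0.4550) = 1.3964
arm 2 (φ=120.0°): x'=-0.1274, y'=0.2207
  A cos θ + B sin θ = C:  0.2174·cos θ + -0.3997·sin θ = -0.3559
  θ2 = atan2(B,A) + arccos(C/0.4550) = 1.3965
rotate P by −φ3: (0.2548, 0.0000, -0.3997)
  A cos θ + B sin θ = C:  -0.1648·cos θ + -0.3997·sin θ = -0.1648
  √(A²+B²)=0.4324;  θ3 = -1.9619+1.9619 ≈ -0.0001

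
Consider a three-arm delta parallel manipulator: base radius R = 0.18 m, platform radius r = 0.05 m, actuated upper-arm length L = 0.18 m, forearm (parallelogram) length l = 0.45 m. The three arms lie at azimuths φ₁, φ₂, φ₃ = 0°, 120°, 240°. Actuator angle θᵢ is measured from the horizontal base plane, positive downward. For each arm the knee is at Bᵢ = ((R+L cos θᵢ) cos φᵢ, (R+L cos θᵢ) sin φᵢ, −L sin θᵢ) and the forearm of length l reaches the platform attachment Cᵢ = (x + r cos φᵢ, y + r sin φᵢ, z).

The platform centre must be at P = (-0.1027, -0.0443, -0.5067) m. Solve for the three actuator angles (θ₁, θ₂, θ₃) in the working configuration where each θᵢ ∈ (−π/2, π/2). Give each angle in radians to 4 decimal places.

θ₁ = 1.2217, θ₂ = 0.8728, θ₃ = 0.6107

arm 1 (φ=0.0°): x'=-0.1027, y'=-0.0443
  A cos θ + B sin θ = C:  0.2327·cos θ + -0.5067·sin θ = -0.3965
  θ1 = atan2(B,A) + arccos(C/0.5576) = 1.2217
rotate P by −φ2: (0.0130, 0.1111, -0.5067)
  e−x'=0.1170;  (l²−L²−(e−x')²−y'²−z²)/2L = -0.3130
  √(A²+B²)=0.5200;  θ2 = -1.3438+2.2166 ≈ 0.8728
arm 3 (φ=240.0°): x'=0.0897, y'=-0.0668
  A cos θ + B sin θ = C:  0.0403·cos θ + -0.5067·sin θ = -0.2576
  γ=atan2(-0.5067,0.0403)=-1.4915;  ψ=arccos(-0.5067)=2.1022;  θ3=γ+ψ≈0.6107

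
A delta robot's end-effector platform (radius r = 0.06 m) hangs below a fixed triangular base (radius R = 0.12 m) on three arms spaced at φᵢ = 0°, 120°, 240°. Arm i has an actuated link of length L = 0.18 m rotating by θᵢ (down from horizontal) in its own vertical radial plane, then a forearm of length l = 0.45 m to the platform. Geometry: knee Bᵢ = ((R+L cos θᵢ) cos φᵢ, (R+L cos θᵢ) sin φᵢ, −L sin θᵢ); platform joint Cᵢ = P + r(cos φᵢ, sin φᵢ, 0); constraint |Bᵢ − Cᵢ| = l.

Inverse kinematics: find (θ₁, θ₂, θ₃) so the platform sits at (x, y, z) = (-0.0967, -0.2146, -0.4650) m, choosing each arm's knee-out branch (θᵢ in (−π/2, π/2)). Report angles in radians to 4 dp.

θ₁ = 1.0469, θ₂ = 1.1342, θ₃ = 0.0870

φ1=0.0° → target in arm frame (-0.0967, -0.2146)
  A cos θ + B sin θ = C:  0.1567·cos θ + -0.4650·sin θ = -0.3243
  θ1 = atan2(B,A) + arccos(C/0.4907) = 1.0469
φ2=120.0° → target in arm frame (-0.1375, 0.1910)
  A cos θ + B sin θ = C:  0.1975·cos θ + -0.4650·sin θ = -0.3379
  √(A²+B²)=0.5052;  θ2 = -1.1692+2.3033 ≈ 1.1342
rotate P by −φ3: (0.2342, 0.0236, -0.4650)
  A=-0.1742, B=-0.4650, C=(l²−L²−A²−y'²−z²)/(2L)=-0.2140
  √(A²+B²)=0.4966;  θ3 = -1.9292+2.0163 ≈ 0.0870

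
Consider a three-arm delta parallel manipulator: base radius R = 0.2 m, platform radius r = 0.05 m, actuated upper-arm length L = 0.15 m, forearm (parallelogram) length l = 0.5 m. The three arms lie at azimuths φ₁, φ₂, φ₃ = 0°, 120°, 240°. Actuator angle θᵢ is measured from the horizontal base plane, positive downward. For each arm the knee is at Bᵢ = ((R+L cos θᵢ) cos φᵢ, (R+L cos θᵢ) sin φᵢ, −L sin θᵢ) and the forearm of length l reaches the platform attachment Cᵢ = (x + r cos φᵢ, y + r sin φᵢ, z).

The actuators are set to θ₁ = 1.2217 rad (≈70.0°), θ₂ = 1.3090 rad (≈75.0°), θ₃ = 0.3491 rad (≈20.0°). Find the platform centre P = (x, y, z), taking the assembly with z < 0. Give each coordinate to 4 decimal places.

(-0.0688, -0.1488, -0.5345)

arm 1 at φ=0.0°: ρ1 = 0.2013;  O1 = (0.2013, 0.0000, -0.1410)
φ2=120.0°: virtual centre (-0.0944, 0.1635, -0.1449), radius l
O3 = (0.2910·cos240.0°, 0.2910·sin240.0°, -0.0513) = (-0.1455, -0.2520, -0.0513)
eliminate P² terms by subtracting sphere 1 from 2 and 3
plane₁₂: -0.5914x+0.3271y+-0.0079z = -0.0037
Cramer: x(z) = -0.0132+0.1042z;  y(z) = -0.0353+0.2124z
sphere 1 gives Az²+Bz+C=0 with A=1.0560, B=0.2223, C=-0.1829;  B²−4AC=0.8219;  roots -0.5345, 0.3240;  negative root z = -0.5345
x = -0.0688, y = -0.1488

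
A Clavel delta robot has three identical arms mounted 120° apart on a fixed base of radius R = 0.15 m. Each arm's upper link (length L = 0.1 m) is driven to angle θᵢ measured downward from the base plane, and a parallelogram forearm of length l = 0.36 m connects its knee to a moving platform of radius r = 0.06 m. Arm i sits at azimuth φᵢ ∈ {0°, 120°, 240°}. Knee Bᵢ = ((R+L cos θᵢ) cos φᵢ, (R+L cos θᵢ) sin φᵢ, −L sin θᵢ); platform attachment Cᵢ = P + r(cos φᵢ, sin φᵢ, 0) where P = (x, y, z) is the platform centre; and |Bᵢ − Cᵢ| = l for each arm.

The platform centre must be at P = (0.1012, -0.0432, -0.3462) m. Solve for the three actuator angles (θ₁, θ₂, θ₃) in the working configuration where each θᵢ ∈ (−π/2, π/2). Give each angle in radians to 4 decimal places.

φ1=0.0° → target in arm frame (0.1012, -0.0432)
  A cos θ + B sin θ = C:  -0.0112·cos θ + -0.3462·sin θ = -0.0112
  γ=atan2(-0.3462,-0.0112)=-1.6031;  ψ=arccos(-0.0324)=1.6032;  θ1=γ+ψ≈0.0001
arm 2 (φ=120.0°): x'=-0.0880, y'=-0.0660
  A cos θ + B sin θ = C:  0.1780·cos θ + -0.3462·sin θ = -0.1815
  θ2 = atan2(B,A) + arccos(C/0.3893) = 0.9600
rotate P by −φ3: (-0.0132, 0.1092, -0.3462)
  A cos θ + B sin θ = C:  0.1032·cos θ + -0.3462·sin θ = -0.1142
  γ=atan2(-0.3462,0.1032)=-1.2811;  ψ=arccos(-0.3161)=1.8924;  θ3=γ+ψ≈0.6113

θ₁ = 0.0001, θ₂ = 0.9600, θ₃ = 0.6113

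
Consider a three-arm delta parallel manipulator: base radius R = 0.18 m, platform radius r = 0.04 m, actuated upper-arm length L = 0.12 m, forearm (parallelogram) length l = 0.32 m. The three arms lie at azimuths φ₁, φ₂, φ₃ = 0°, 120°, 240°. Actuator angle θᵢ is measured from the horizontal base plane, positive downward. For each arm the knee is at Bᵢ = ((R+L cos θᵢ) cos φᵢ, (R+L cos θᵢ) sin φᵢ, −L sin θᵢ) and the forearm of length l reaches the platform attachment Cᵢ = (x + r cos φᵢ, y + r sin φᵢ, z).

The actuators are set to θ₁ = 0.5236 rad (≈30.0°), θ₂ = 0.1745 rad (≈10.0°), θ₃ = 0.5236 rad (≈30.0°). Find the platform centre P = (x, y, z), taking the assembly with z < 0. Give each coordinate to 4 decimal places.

arm 1 at φ=0.0°: ρ1 = 0.2439;  O1 = (0.2439, 0.0000, -0.0600)
O2 = (0.2582·cos120.0°, 0.2582·sin120.0°, -0.0208) = (-0.1291, 0.2236, -0.0208)
φ3=240.0°: virtual centre (-0.1220, -0.2112, -0.0600), radius l
|O₂|²−|O₁|² = 0.0040;  |O₃|²−|O₁|² = 0.0000
plane₁₂: -0.7460x+0.4472y+0.0783z = 0.0040
det = 0.6424;  x = -0.0026+0.0515z,  y = 0.0045+-0.0892z
sphere 1 gives Az²+Bz+C=0 with A=1.0106, B=0.0938, C=-0.0380;  B²−4AC=0.1624;  roots -0.2458, 0.1530;  negative root z = -0.2458
x = -0.0153, y = 0.0265

(-0.0153, 0.0265, -0.2458)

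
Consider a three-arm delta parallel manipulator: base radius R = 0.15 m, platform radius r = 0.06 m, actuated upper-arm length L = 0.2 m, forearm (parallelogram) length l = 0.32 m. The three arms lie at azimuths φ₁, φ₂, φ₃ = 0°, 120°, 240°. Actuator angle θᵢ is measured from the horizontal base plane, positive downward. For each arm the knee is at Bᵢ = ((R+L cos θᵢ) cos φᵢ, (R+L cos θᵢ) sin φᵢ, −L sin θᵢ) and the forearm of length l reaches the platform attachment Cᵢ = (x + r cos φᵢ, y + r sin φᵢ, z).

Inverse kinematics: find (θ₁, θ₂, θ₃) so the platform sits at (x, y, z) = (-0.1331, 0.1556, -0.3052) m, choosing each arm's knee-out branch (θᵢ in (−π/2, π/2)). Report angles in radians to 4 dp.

arm 1 (φ=0.0°): x'=-0.1331, y'=0.1556
  A=0.2231, B=-0.3052, C=(l²−L²−A²−y'²−z²)/(2L)=-0.2618
  γ=atan2(-0.3052,0.2231)=-0.9396;  ψ=arccos(-0.6926)=2.3359;  θ1=γ+ψ≈1.3963
arm 2 (φ=120.0°): x'=0.2013, y'=0.0375
  A=-0.1113, B=-0.3052, C=(l²−L²−A²−y'²−z²)/(2L)=-0.1113
  √(A²+B²)=0.3249;  θ2 = -1.9205+1.9206 ≈ 0.0001
arm 3 (φ=240.0°): x'=-0.0682, y'=-0.1931
  e−x'=0.1582;  (l²−L²−(e−x')²−y'²−z²)/2L = -0.2326
  γ=atan2(-0.3052,0.1582)=-1.0926;  ψ=arccos(-0.6767)=2.3141;  θ3=γ+ψ≈1.2215

θ₁ = 1.3963, θ₂ = 0.0001, θ₃ = 1.2215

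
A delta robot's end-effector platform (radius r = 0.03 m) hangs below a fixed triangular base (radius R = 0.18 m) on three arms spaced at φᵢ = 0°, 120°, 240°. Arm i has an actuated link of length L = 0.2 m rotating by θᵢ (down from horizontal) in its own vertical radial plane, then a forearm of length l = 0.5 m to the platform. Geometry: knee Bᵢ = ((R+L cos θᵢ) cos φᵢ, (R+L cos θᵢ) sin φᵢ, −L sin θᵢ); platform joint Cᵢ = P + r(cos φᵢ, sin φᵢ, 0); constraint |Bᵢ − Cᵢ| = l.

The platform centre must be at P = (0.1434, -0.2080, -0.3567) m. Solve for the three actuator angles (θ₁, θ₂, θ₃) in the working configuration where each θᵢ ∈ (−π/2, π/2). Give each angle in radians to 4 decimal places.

rotate P by −φ1: (0.1434, -0.2080, -0.3567)
  e−x'=0.0066;  (l²−L²−(e−x')²−y'²−z²)/2L = 0.0986
  γ=atan2(-0.3567,0.0066)=-1.5523;  ψ=arccos(0.2765)=1.2906;  θ1=γ+ψ≈-0.2616
rotate P by −φ2: (-0.2518, -0.0202, -0.3567)
  A=0.4018, B=-0.3567, C=(l²−L²−A²−y'²−z²)/(2L)=-0.1978
  γ=atan2(-0.3567,0.4018)=-0.7260;  ψ=arccos(-0.3681)=1.9478;  θ2=γ+ψ≈1.2218
arm 3 (φ=240.0°): x'=0.1084, y'=0.2282
  A=0.0416, B=-0.3567, C=(l²−L²−A²−y'²−z²)/(2L)=0.0724
  θ3 = atan2(B,A) + arccos(C/0.3591) = -0.0870

θ₁ = -0.2616, θ₂ = 1.2218, θ₃ = -0.0870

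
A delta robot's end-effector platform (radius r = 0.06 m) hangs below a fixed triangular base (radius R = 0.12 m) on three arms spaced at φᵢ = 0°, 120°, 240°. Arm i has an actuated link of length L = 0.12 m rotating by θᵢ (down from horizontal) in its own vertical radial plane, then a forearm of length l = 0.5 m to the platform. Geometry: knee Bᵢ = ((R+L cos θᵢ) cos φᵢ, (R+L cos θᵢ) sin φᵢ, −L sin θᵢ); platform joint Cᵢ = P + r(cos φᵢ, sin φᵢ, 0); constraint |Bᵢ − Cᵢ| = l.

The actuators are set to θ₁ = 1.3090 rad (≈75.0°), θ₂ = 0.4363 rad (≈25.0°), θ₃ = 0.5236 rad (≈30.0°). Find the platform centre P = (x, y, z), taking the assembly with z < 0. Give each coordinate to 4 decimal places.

(-0.2058, 0.0160, -0.5180)

centre 1 = (0.0911·cos0.0°, 0.0911·sin0.0°, -0.1159) = (0.0911, 0.0000, -0.1159)
centre 2 = (0.1688·cos120.0°, 0.1688·sin120.0°, -0.0507) = (-0.0844, 0.1461, -0.0507)
φ3=240.0°: virtual centre (-0.0820, -0.1420, -0.0600), radius l
eliminate P² terms by subtracting sphere 1 from 2 and 3
plane₁₂: -0.3509x+0.2923y+0.1304z = 0.0093
Cramer: x(z) = -0.0259+0.3472z;  y(z) = 0.0008-0.0293z
quadratic in z: (1.1214)z²+(0.1505)z+(-0.2229)=0, √Δ=1.0112 → z ∈ {-0.5180, 0.3837}; z = -0.5180 (taking z<0)
x = -0.2058, y = 0.0160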